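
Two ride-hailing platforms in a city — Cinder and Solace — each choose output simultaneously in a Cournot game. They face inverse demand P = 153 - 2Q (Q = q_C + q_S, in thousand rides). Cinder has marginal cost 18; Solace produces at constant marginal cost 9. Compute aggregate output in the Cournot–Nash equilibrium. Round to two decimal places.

Cinder's profit: π_C = (153 - 2Q)q_C - (18q_C). Setting ∂π_C/∂q_C = 0: 135 - 4q_C - 2(q_S) = 0.
Solace's profit: π_S = (153 - 2Q)q_S - (9q_S). Setting ∂π_S/∂q_S = 0: 144 - 4q_S - 2(q_C) = 0.
Best responses: q_C = (135 - 2q_S)/4, q_S = (144 - 2q_C)/4.
Substituting one into the other gives q_C = 21 and q_S = 51/2.
Total output Q = 21 + 51/2 = 93/2.

46.50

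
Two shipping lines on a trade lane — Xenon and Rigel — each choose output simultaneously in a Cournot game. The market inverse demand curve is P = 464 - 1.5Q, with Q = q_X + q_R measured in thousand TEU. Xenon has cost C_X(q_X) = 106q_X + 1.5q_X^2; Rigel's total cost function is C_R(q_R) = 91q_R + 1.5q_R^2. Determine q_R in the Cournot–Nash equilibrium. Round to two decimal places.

Xenon's profit: π_X = (464 - 1.5Q)q_X - (106q_X + (3/2)q_X²). Setting ∂π_X/∂q_X = 0: 358 - 6q_X - (3/2)(q_R) = 0.
Rigel's profit: π_R = (464 - 1.5Q)q_R - (91q_R + (3/2)q_R²). Setting ∂π_R/∂q_R = 0: 373 - 6q_R - (3/2)(q_X) = 0.
Best responses: q_X = (358 - (3/2)q_R)/6, q_R = (373 - (3/2)q_X)/6.
Substituting one into the other gives q_X = 706/15 and q_R = 252/5.

50.40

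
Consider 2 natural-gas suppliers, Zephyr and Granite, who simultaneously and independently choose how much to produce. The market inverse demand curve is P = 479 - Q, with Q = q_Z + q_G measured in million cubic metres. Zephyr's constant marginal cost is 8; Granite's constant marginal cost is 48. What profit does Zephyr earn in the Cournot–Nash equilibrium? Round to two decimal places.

29013.44

Zephyr's profit: π_Z = (479 - Q)q_Z - (8q_Z). Setting ∂π_Z/∂q_Z = 0: 471 - 2q_Z - (q_G) = 0.
Granite's first-order condition: 431 - 2q_G - (q_Z) = 0.
So q_Z = (471 - q_G)/2 and q_G = (431 - q_Z)/2.
Substituting one into the other gives q_Z = 511/3 and q_G = 391/3.
Price P = 479 - 902/3 = 535/3.
Zephyr's profit: (535/3 - 8)·(511/3) = 29013.4444.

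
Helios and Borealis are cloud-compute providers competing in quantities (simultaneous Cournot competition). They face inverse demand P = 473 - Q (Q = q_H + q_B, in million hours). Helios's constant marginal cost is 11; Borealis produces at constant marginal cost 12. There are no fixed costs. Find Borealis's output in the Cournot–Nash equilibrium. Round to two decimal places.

Helios's profit: π_H = (473 - Q)q_H - (11q_H). Setting ∂π_H/∂q_H = 0: 462 - 2q_H - (q_B) = 0.
Borealis's first-order condition: 461 - 2q_B - (q_H) = 0.
So q_H = (462 - q_B)/2 and q_B = (461 - q_H)/2.
Solving the pair: q_H = 463/3, q_B = 460/3.

153.33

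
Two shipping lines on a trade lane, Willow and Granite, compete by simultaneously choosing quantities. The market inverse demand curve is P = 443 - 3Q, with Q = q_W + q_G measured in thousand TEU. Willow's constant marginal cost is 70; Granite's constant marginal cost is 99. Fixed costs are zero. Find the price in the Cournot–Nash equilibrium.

204

Willow's profit: π_W = (443 - 3Q)q_W - (70q_W). Setting ∂π_W/∂q_W = 0: 373 - 6q_W - 3(q_G) = 0.
Granite's first-order condition: 344 - 6q_G - 3(q_W) = 0.
Best responses: q_W = (373 - 3q_G)/6, q_G = (344 - 3q_W)/6.
Substituting one into the other gives q_W = 134/3 and q_G = 35.
Total output Q = 239/3, so price P = 443 - 3·(239/3) = 204.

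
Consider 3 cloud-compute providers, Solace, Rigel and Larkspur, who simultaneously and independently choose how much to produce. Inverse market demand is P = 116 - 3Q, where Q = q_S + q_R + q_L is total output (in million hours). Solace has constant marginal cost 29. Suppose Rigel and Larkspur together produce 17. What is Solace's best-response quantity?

With rivals' combined output fixed at 17, Solace's profit is π_S = (116 - 3·17 - 3q_S)q_S - (29q_S) = (65 - 3q_S)q_S - (29q_S).
∂π_S/∂q_S = 36 - 6q_S = 0, so q_S = 6.

6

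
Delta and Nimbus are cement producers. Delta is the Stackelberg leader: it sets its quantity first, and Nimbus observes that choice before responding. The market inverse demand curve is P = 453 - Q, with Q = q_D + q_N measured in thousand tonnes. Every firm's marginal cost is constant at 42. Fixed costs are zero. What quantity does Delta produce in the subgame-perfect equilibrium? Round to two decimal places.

The follower Nimbus best-responds to any q_D: π_N = (453 - Q)q_N - 42q_N.
Follower FOC: 411 - q_D - 2q_N = 0, so q_N(q_D) = (411 - q_D)/2.
The leader anticipates this reaction. Substituting into P = 453 - Q gives P = 495/2 - (1/2)q_D, so π_D = (495/2 - (1/2)q_D)q_D - 42q_D.
The leader's first-order condition 411/2 - q_D = 0 yields q_D = 411/2.
Then q_N = (411 - 411/2)/2 = 411/4.

205.50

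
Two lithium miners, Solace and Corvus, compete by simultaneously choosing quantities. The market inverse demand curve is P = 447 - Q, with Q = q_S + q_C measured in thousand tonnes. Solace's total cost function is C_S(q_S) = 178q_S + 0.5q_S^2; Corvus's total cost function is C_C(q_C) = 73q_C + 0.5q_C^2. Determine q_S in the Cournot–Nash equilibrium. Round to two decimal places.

Solace's profit: π_S = (447 - Q)q_S - (178q_S + (1/2)q_S²). Setting ∂π_S/∂q_S = 0: 269 - 3q_S - (q_C) = 0.
Corvus's profit: π_C = (447 - Q)q_C - (73q_C + (1/2)q_C²). Setting ∂π_C/∂q_C = 0: 374 - 3q_C - (q_S) = 0.
So q_S = (269 - q_C)/3 and q_C = (374 - q_S)/3.
Solving the pair: q_S = 433/8, q_C = 853/8.

54.13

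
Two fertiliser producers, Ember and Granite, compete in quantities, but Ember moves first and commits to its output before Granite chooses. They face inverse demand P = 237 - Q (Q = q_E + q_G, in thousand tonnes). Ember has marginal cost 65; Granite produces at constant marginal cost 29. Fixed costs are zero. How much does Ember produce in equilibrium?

68

Solve by backward induction. Given q_E, the follower Granite maximises π_G = (237 - q_E - q_G)q_G - 29q_G.
Follower FOC: 208 - q_E - 2q_G = 0, so q_G(q_E) = (208 - q_E)/2.
The leader anticipates this reaction. Substituting into P = 237 - Q gives P = 133 - (1/2)q_E, so π_E = (133 - (1/2)q_E)q_E - 65q_E.
Leader FOC: 68 - q_E = 0, so q_E = 68.
Then q_G = (208 - 68)/2 = 70.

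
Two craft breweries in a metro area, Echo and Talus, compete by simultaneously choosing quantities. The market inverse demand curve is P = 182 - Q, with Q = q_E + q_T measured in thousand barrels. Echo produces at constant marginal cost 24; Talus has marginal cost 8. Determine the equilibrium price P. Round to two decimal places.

71.33

Echo's profit: π_E = (182 - Q)q_E - (24q_E). Setting ∂π_E/∂q_E = 0: 158 - 2q_E - (q_T) = 0.
Talus's first-order condition: 174 - 2q_T - (q_E) = 0.
So q_E = (158 - q_T)/2 and q_T = (174 - q_E)/2.
Solving the pair: q_E = 142/3, q_T = 190/3.
Total output Q = 332/3, so price P = 182 - 332/3 = 214/3.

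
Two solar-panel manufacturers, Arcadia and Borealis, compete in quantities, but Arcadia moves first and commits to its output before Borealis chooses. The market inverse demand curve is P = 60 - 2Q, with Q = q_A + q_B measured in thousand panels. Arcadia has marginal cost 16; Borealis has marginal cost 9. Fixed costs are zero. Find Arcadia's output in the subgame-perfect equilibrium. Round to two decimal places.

The follower Borealis best-responds to any q_A: π_B = (60 - 2Q)q_B - 9q_B.
Follower FOC: 51 - 2q_A - 4q_B = 0, so q_B(q_A) = (51 - 2q_A)/4.
The leader anticipates this reaction. Substituting into P = 60 - 2Q gives P = 69/2 - q_A, so π_A = (69/2 - q_A)q_A - 16q_A.
Maximising: ∂π_A/∂q_A = 37/2 - 2q_A = 0, giving q_A = 37/4.
Then q_B = (51 - 2·(37/4))/4 = 65/8.

9.25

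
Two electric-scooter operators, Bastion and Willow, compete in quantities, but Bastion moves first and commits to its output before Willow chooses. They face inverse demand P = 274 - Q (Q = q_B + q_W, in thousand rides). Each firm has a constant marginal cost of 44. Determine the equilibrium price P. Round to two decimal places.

101.50

Solve by backward induction. Given q_B, the follower Willow maximises π_W = (274 - q_B - q_W)q_W - 44q_W.
Follower FOC: 230 - q_B - 2q_W = 0, so q_W(q_B) = (230 - q_B)/2.
The leader anticipates this reaction. Substituting into P = 274 - Q gives P = 159 - (1/2)q_B, so π_B = (159 - (1/2)q_B)q_B - 44q_B.
Maximising: ∂π_B/∂q_B = 115 - q_B = 0, giving q_B = 115.
Then q_W = (230 - 115)/2 = 115/2.
Total output Q = 345/2, so price P = 274 - 345/2 = 203/2.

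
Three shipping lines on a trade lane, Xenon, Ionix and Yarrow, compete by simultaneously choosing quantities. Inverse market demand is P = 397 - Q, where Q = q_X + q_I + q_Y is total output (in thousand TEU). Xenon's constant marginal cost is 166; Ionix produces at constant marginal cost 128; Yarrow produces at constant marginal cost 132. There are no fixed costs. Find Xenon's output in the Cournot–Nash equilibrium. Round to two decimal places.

Xenon's profit: π_X = (397 - Q)q_X - (166q_X). Setting ∂π_X/∂q_X = 0: 231 - 2q_X - (q_I + q_Y) = 0.
Ionix's profit: π_I = (397 - Q)q_I - (128q_I). Setting ∂π_I/∂q_I = 0: 269 - 2q_I - (q_X + q_Y) = 0.
Yarrow's first-order condition: 265 - 2q_Y - (q_X + q_I) = 0.
Adding the 3 first-order conditions: 765 − 4Q = 0, so Q = 765/4.
Back-substituting: q_X = (231 − 765/4) = 159/4, q_I = (269 − 765/4) = 311/4, q_Y = (265 − 765/4) = 295/4.

39.75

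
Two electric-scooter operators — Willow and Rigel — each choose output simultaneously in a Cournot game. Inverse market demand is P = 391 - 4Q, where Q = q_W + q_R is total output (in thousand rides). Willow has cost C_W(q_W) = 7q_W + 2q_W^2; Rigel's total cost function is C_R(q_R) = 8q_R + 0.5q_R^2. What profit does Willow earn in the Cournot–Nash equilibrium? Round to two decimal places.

Willow's profit: π_W = (391 - 4Q)q_W - (7q_W + 2q_W²). Setting ∂π_W/∂q_W = 0: 384 - 12q_W - 4(q_R) = 0.
Rigel's profit: π_R = (391 - 4Q)q_R - (8q_R + (1/2)q_R²). Setting ∂π_R/∂q_R = 0: 383 - 9q_R - 4(q_W) = 0.
So q_W = (384 - 4q_R)/12 and q_R = (383 - 4q_W)/9.
Substituting one into the other gives q_W = 481/23 and q_R = 765/23.
Price P = 391 - 4·(1246/23) = 174.3043.
Willow's profit: 174.3043·(481/23) - 7·(481/23) - 2(481/23)² = 2624.1323.

2624.13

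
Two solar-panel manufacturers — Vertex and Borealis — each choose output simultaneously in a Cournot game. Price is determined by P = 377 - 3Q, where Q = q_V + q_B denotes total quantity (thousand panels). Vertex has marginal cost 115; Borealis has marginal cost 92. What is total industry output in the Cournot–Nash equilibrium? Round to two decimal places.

60.78

Vertex's profit: π_V = (377 - 3Q)q_V - (115q_V). Setting ∂π_V/∂q_V = 0: 262 - 6q_V - 3(q_B) = 0.
Borealis's profit: π_B = (377 - 3Q)q_B - (92q_B). Setting ∂π_B/∂q_B = 0: 285 - 6q_B - 3(q_V) = 0.
Best responses: q_V = (262 - 3q_B)/6, q_B = (285 - 3q_V)/6.
Solving the pair: q_V = 239/9, q_B = 308/9.
Total output Q = 239/9 + 308/9 = 547/9.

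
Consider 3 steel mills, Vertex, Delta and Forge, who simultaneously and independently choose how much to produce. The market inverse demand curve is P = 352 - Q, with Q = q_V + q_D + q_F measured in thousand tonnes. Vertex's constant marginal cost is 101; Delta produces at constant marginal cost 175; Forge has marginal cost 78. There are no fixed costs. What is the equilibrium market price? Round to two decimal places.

176.50

Vertex's profit: π_V = (352 - Q)q_V - (101q_V). Setting ∂π_V/∂q_V = 0: 251 - 2q_V - (q_D + q_F) = 0.
Delta's first-order condition: 177 - 2q_D - (q_V + q_F) = 0.
Forge's first-order condition: 274 - 2q_F - (q_V + q_D) = 0.
Summing all 3 equations gives 702 − 4Q = 0, hence Q = 351/2.
Back-substituting: q_V = (251 − 351/2) = 151/2, q_D = (177 − 351/2) = 3/2, q_F = (274 − 351/2) = 197/2.
Total output Q = 351/2, so price P = 352 - 351/2 = 353/2.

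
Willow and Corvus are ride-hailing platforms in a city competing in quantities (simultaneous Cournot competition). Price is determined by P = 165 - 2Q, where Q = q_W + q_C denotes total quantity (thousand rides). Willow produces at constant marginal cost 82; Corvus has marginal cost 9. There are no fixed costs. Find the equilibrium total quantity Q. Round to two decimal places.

39.83

Willow's profit: π_W = (165 - 2Q)q_W - (82q_W). Setting ∂π_W/∂q_W = 0: 83 - 4q_W - 2(q_C) = 0.
Corvus's profit: π_C = (165 - 2Q)q_C - (9q_C). Setting ∂π_C/∂q_C = 0: 156 - 4q_C - 2(q_W) = 0.
Rearranging gives the reaction functions q_W = (83 - 2q_C)/4 and q_C = (156 - 2q_W)/4.
Substituting one into the other gives q_W = 5/3 and q_C = 229/6.
Total output Q = 5/3 + 229/6 = 239/6.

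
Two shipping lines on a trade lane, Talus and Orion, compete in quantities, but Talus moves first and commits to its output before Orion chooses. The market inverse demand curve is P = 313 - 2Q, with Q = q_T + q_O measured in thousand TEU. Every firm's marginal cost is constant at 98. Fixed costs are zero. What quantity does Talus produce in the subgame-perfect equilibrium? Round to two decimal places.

The follower Orion best-responds to any q_T: π_O = (313 - 2Q)q_O - 98q_O.
Setting the follower's marginal profit to zero, 215 - 2q_T - 4q_O = 0, i.e. q_O = (215 - 2q_T)/4.
Talus substitutes q_O(q_T) into its own profit: π_T = q_T(313 - 2q_T - (215 - 2q_T)/2) - 98q_T = (411/2 - q_T)q_T - 98q_T.
The leader's first-order condition 215/2 - 2q_T = 0 yields q_T = 215/4.
Then q_O = (215 - 2·(215/4))/4 = 215/8.

53.75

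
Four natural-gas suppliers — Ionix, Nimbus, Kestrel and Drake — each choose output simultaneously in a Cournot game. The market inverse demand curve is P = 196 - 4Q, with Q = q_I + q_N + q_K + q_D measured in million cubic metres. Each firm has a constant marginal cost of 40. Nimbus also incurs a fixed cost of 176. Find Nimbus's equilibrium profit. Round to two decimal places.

67.36

Each firm earns π_i = (196 - 4Q)q_i - 40q_i.
Setting ∂π_i/∂q_i = 0 with rivals' quantities fixed: 156 - 8q_i - 4·Σ_{j≠i} q_j = 0.
With identical firms every q_j equals q_i, so Σ_{j≠i} q_j = 3q_i and 156 = 20q_i, giving q_i = 39/5.
Price P = 196 - 4·(156/5) = 356/5.
Nimbus's profit: (356/5 - 40)·(39/5) - 176 = 1684/25.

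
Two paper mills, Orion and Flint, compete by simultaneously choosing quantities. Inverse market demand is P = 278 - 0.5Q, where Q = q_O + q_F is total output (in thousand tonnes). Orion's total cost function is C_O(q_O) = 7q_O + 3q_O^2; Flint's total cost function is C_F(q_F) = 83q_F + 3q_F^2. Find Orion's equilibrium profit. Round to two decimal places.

4768.95

Orion's profit: π_O = (278 - 0.5Q)q_O - (7q_O + 3q_O²). Setting ∂π_O/∂q_O = 0: 271 - 7q_O - (1/2)(q_F) = 0.
Flint's profit: π_F = (278 - 0.5Q)q_F - (83q_F + 3q_F²). Setting ∂π_F/∂q_F = 0: 195 - 7q_F - (1/2)(q_O) = 0.
Rearranging gives the reaction functions q_O = (271 - (1/2)q_F)/7 and q_F = (195 - (1/2)q_O)/7.
Substituting one into the other gives q_O = 36.9128 and q_F = 25.2205.
Price P = 278 - (1/2)·(932/15) = 246.9333.
Orion's profit: 246.9333·36.9128 - 7·36.9128 - 3·36.9128² = 4768.9471.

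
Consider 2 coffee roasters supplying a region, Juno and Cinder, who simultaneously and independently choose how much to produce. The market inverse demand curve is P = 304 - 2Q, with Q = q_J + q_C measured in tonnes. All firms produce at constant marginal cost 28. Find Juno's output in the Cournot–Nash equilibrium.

Each firm earns π_i = (304 - 2Q)q_i - 28q_i.
First-order condition (treating rivals' output as given): 276 - 4q_i - 2q_j = 0.
With identical firms every q_j equals q_i, so q_j = q_i and 276 = 6q_i, giving q_i = 46.

46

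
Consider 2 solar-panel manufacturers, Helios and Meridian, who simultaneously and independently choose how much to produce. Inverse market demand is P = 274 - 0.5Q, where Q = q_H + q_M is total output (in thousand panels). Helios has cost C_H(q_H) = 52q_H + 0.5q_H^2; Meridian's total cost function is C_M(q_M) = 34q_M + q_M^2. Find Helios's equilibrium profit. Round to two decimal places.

9016.74

Helios's profit: π_H = (274 - 0.5Q)q_H - (52q_H + (1/2)q_H²). Setting ∂π_H/∂q_H = 0: 222 - 2q_H - (1/2)(q_M) = 0.
Meridian's first-order condition: 240 - 3q_M - (1/2)(q_H) = 0.
Rearranging gives the reaction functions q_H = (222 - (1/2)q_M)/2 and q_M = (240 - (1/2)q_H)/3.
Substituting one into the other gives q_H = 94.9565 and q_M = 1476/23.
Price P = 274 - (1/2)·159.1304 = 194.4348.
Helios's profit: 194.4348·94.9565 - 52·94.9565 - (1/2)·94.9565² = 9016.7410.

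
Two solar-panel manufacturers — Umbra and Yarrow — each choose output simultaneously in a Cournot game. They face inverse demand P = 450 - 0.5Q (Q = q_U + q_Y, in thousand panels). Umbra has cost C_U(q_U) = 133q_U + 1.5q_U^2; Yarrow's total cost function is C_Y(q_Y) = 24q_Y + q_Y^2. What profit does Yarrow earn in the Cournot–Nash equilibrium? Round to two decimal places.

Umbra's profit: π_U = (450 - 0.5Q)q_U - (133q_U + (3/2)q_U²). Setting ∂π_U/∂q_U = 0: 317 - 4q_U - (1/2)(q_Y) = 0.
Yarrow's profit: π_Y = (450 - 0.5Q)q_Y - (24q_Y + q_Y²). Setting ∂π_Y/∂q_Y = 0: 426 - 3q_Y - (1/2)(q_U) = 0.
Best responses: q_U = (317 - (1/2)q_Y)/4, q_Y = (426 - (1/2)q_U)/3.
Substituting one into the other gives q_U = 62.8085 and q_Y = 131.5319.
Price P = 450 - (1/2)·194.3404 = 352.8298.
Yarrow's profit: 352.8298·131.5319 - 24·131.5319 - 131.5319² = 25950.9670.

25950.97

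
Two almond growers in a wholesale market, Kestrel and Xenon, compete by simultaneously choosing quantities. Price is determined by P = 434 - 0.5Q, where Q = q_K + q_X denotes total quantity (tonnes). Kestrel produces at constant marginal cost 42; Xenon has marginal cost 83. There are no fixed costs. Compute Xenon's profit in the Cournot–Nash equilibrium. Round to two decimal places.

Kestrel's profit: π_K = (434 - 0.5Q)q_K - (42q_K). Setting ∂π_K/∂q_K = 0: 392 - q_K - (1/2)(q_X) = 0.
Xenon's first-order condition: 351 - q_X - (1/2)(q_K) = 0.
Rearranging gives the reaction functions q_K = (392 - (1/2)q_X) and q_X = (351 - (1/2)q_K).
Substituting one into the other gives q_K = 866/3 and q_X = 620/3.
Price P = 434 - (1/2)·(1486/3) = 559/3.
Xenon's profit: (559/3 - 83)·(620/3) = 21355.5556.

21355.56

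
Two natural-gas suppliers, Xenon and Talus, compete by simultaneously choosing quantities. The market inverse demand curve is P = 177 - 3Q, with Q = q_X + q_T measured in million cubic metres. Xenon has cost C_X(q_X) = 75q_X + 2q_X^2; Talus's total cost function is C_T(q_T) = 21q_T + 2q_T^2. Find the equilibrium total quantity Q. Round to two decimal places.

19.85

Xenon's profit: π_X = (177 - 3Q)q_X - (75q_X + 2q_X²). Setting ∂π_X/∂q_X = 0: 102 - 10q_X - 3(q_T) = 0.
Talus's profit: π_T = (177 - 3Q)q_T - (21q_T + 2q_T²). Setting ∂π_T/∂q_T = 0: 156 - 10q_T - 3(q_X) = 0.
So q_X = (102 - 3q_T)/10 and q_T = (156 - 3q_X)/10.
Substituting one into the other gives q_X = 552/91 and q_T = 1254/91.
Total output Q = 552/91 + 1254/91 = 258/13.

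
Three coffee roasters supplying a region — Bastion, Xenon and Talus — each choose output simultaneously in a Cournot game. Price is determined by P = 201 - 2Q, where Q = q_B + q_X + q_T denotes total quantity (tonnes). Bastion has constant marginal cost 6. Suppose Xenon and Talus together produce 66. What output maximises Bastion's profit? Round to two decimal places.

With rivals' combined output fixed at 66, Bastion's profit is π_B = (201 - 2·66 - 2q_B)q_B - (6q_B) = (69 - 2q_B)q_B - (6q_B).
∂π_B/∂q_B = 63 - 4q_B = 0, so q_B = 63/4.

15.75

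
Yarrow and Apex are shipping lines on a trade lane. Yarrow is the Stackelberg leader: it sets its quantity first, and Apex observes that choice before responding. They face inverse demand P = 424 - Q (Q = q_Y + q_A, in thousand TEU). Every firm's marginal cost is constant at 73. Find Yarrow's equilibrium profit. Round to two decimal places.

The follower Apex best-responds to any q_Y: π_A = (424 - Q)q_A - 73q_A.
Follower FOC: 351 - q_Y - 2q_A = 0, so q_A(q_Y) = (351 - q_Y)/2.
Yarrow substitutes q_A(q_Y) into its own profit: π_Y = q_Y(424 - q_Y - (351 - q_Y)/2) - 73q_Y = (497/2 - (1/2)q_Y)q_Y - 73q_Y.
Leader FOC: 351/2 - q_Y = 0, so q_Y = 351/2.
Then q_A = (351 - 351/2)/2 = 351/4.
Price P = 424 - 1053/4 = 643/4.
Yarrow's profit: (643/4 - 73)·(351/2) = 15400.1250.

15400.13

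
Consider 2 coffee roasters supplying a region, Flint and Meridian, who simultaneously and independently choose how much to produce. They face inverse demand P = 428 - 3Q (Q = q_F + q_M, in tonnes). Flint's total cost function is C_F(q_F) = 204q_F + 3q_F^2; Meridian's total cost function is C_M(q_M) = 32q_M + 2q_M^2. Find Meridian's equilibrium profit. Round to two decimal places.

6755.30

Flint's profit: π_F = (428 - 3Q)q_F - (204q_F + 3q_F²). Setting ∂π_F/∂q_F = 0: 224 - 12q_F - 3(q_M) = 0.
Meridian's first-order condition: 396 - 10q_M - 3(q_F) = 0.
So q_F = (224 - 3q_M)/12 and q_M = (396 - 3q_F)/10.
Solving the pair: q_F = 1052/111, q_M = 1360/37.
Price P = 428 - 3·46.2342 = 289.2973.
Meridian's profit: 289.2973·(1360/37) - 32·(1360/37) - 2(1360/37)² = 6755.2958.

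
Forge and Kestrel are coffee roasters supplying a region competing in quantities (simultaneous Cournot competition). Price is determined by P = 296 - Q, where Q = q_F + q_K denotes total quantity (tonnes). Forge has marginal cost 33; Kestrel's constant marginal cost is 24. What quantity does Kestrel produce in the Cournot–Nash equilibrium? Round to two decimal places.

93.67

Forge's profit: π_F = (296 - Q)q_F - (33q_F). Setting ∂π_F/∂q_F = 0: 263 - 2q_F - (q_K) = 0.
Kestrel's profit: π_K = (296 - Q)q_K - (24q_K). Setting ∂π_K/∂q_K = 0: 272 - 2q_K - (q_F) = 0.
Rearranging gives the reaction functions q_F = (263 - q_K)/2 and q_K = (272 - q_F)/2.
Substituting one into the other gives q_F = 254/3 and q_K = 281/3.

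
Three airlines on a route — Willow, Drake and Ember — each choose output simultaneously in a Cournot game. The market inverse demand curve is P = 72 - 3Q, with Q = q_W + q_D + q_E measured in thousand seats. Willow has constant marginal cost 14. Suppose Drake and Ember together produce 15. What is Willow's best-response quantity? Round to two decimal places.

With rivals' combined output fixed at 15, Willow's profit is π_W = (72 - 3·15 - 3q_W)q_W - (14q_W) = (27 - 3q_W)q_W - (14q_W).
∂π_W/∂q_W = 13 - 6q_W = 0, so q_W = 13/6.

2.17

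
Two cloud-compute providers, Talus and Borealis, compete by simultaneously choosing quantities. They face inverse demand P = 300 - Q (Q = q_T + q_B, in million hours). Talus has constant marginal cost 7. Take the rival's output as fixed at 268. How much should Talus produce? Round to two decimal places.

With the rival's output fixed at 268, Talus's profit is π_T = (300 - 268 - q_T)q_T - (7q_T) = (32 - q_T)q_T - (7q_T).
∂π_T/∂q_T = 25 - 2q_T = 0, so q_T = 25/2.

12.50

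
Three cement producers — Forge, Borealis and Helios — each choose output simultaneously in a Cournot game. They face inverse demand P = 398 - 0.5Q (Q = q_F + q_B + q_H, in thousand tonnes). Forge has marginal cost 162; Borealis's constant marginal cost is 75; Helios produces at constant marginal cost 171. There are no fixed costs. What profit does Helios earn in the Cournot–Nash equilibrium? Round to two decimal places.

Forge's profit: π_F = (398 - 0.5Q)q_F - (162q_F). Setting ∂π_F/∂q_F = 0: 236 - q_F - (1/2)(q_B + q_H) = 0.
Borealis's profit: π_B = (398 - 0.5Q)q_B - (75q_B). Setting ∂π_B/∂q_B = 0: 323 - q_B - (1/2)(q_F + q_H) = 0.
Helios's profit: π_H = (398 - 0.5Q)q_H - (171q_H). Setting ∂π_H/∂q_H = 0: 227 - q_H - (1/2)(q_F + q_B) = 0.
Adding the 3 conditions: 786 − Q − Q = 0, i.e. Q = 393.
Back-substituting: q_F = (236 − 393/2)/(1/2) = 79, q_B = (323 − 393/2)/(1/2) = 253, q_H = (227 − 393/2)/(1/2) = 61.
Price P = 398 - (1/2)·393 = 403/2.
Helios's profit: (403/2 - 171)·61 = 1860.5000.

1860.50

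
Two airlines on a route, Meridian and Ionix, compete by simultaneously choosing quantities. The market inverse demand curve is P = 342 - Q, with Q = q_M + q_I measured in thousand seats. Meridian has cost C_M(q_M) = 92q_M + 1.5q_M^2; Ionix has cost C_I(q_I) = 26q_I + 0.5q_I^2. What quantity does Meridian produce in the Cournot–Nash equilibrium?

31

Meridian's profit: π_M = (342 - Q)q_M - (92q_M + (3/2)q_M²). Setting ∂π_M/∂q_M = 0: 250 - 5q_M - (q_I) = 0.
Ionix's first-order condition: 316 - 3q_I - (q_M) = 0.
Best responses: q_M = (250 - q_I)/5, q_I = (316 - q_M)/3.
Substituting one into the other gives q_M = 31 and q_I = 95.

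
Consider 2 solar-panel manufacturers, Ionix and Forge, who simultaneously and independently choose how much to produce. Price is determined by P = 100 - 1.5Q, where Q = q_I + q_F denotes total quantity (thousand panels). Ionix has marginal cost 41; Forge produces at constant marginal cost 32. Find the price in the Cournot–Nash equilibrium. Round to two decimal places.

Ionix's profit: π_I = (100 - 1.5Q)q_I - (41q_I). Setting ∂π_I/∂q_I = 0: 59 - 3q_I - (3/2)(q_F) = 0.
Forge's first-order condition: 68 - 3q_F - (3/2)(q_I) = 0.
Rearranging gives the reaction functions q_I = (59 - (3/2)q_F)/3 and q_F = (68 - (3/2)q_I)/3.
Substituting one into the other gives q_I = 100/9 and q_F = 154/9.
Total output Q = 254/9, so price P = 100 - (3/2)·(254/9) = 173/3.

57.67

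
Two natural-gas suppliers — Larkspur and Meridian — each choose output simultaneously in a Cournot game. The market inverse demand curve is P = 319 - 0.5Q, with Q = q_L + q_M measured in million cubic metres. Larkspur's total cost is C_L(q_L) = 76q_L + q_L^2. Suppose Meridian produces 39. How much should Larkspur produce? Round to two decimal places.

With the rival's output fixed at 39, Larkspur's profit is π_L = (319 - (1/2)·39 - (1/2)q_L)q_L - (76q_L + q_L²) = (599/2 - (1/2)q_L)q_L - (76q_L + q_L²).
∂π_L/∂q_L = 447/2 - 3q_L = 0, so q_L = 149/2.

74.50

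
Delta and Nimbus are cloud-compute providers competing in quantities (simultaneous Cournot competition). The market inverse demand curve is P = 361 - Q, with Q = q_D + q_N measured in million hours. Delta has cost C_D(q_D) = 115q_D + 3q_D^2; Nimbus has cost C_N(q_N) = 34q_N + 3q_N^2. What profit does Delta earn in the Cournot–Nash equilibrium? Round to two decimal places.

2713.91

Delta's profit: π_D = (361 - Q)q_D - (115q_D + 3q_D²). Setting ∂π_D/∂q_D = 0: 246 - 8q_D - (q_N) = 0.
Nimbus's first-order condition: 327 - 8q_N - (q_D) = 0.
So q_D = (246 - q_N)/8 and q_N = (327 - q_D)/8.
Solving the pair: q_D = 547/21, q_N = 790/21.
Price P = 361 - 191/3 = 892/3.
Delta's profit: (892/3)·(547/21) - 115·(547/21) - 3(547/21)² = 2713.9138.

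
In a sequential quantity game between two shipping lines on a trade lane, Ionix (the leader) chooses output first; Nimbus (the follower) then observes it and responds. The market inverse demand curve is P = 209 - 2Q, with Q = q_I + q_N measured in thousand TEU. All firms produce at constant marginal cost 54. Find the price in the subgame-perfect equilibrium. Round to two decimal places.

Solve by backward induction. Given q_I, the follower Nimbus maximises π_N = (209 - 2q_I - 2q_N)q_N - 54q_N.
Follower FOC: 155 - 2q_I - 4q_N = 0, so q_N(q_I) = (155 - 2q_I)/4.
The leader anticipates this reaction. Substituting into P = 209 - 2Q gives P = 263/2 - q_I, so π_I = (263/2 - q_I)q_I - 54q_I.
Leader FOC: 155/2 - 2q_I = 0, so q_I = 155/4.
Then q_N = (155 - 2·(155/4))/4 = 155/8.
Total output Q = 465/8, so price P = 209 - 2·(465/8) = 371/4.

92.75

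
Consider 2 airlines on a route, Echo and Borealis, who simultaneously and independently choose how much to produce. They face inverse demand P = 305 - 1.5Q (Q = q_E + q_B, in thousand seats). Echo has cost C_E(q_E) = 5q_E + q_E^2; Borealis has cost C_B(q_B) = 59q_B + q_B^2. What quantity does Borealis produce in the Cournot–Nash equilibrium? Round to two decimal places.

34.29

Echo's profit: π_E = (305 - 1.5Q)q_E - (5q_E + q_E²). Setting ∂π_E/∂q_E = 0: 300 - 5q_E - (3/2)(q_B) = 0.
Borealis's profit: π_B = (305 - 1.5Q)q_B - (59q_B + q_B²). Setting ∂π_B/∂q_B = 0: 246 - 5q_B - (3/2)(q_E) = 0.
So q_E = (300 - (3/2)q_B)/5 and q_B = (246 - (3/2)q_E)/5.
Solving the pair: q_E = 348/7, q_B = 240/7.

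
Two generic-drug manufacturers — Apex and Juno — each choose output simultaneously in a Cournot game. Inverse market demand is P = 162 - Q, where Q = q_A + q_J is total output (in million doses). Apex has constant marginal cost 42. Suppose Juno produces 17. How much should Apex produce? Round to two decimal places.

With the rival's output fixed at 17, Apex's profit is π_A = (162 - 17 - q_A)q_A - (42q_A) = (145 - q_A)q_A - (42q_A).
∂π_A/∂q_A = 103 - 2q_A = 0, so q_A = 103/2.

51.50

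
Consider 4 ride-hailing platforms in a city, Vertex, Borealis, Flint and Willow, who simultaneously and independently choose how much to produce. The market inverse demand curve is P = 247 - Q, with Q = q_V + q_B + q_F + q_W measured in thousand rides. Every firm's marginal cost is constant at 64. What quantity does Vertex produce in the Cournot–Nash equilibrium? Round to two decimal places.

36.60

Each firm earns π_i = (247 - Q)q_i - 64q_i.
First-order condition (treating rivals' output as given): 183 - 2q_i - Σ_{j≠i} q_j = 0.
With identical firms every q_j equals q_i, so Σ_{j≠i} q_j = 3q_i and 183 = 5q_i, giving q_i = 183/5.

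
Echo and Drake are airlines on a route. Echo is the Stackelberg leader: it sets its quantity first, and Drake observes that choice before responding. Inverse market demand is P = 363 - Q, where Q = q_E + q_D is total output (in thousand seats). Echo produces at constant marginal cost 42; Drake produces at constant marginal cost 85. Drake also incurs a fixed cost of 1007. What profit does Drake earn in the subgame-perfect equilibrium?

Solve by backward induction. Given q_E, the follower Drake maximises π_D = (363 - q_E - q_D)q_D - 85q_D.
∂π_D/∂q_D = 278 - q_E - 2q_D = 0 gives the reaction function q_D = (278 - q_E)/2.
Echo substitutes q_D(q_E) into its own profit: π_E = q_E(363 - q_E - (278 - q_E)/2) - 42q_E = (224 - (1/2)q_E)q_E - 42q_E.
Leader FOC: 182 - q_E = 0, so q_E = 182.
Then q_D = (278 - 182)/2 = 48.
Price P = 363 - 230 = 133.
Drake's profit: (133 - 85)·48 - 1007 = 1297.

1297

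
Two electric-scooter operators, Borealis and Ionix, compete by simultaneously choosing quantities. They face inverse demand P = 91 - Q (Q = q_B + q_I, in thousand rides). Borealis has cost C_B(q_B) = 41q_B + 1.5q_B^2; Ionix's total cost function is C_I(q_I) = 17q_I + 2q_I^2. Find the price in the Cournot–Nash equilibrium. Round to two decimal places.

72.17

Borealis's profit: π_B = (91 - Q)q_B - (41q_B + (3/2)q_B²). Setting ∂π_B/∂q_B = 0: 50 - 5q_B - (q_I) = 0.
Ionix's profit: π_I = (91 - Q)q_I - (17q_I + 2q_I²). Setting ∂π_I/∂q_I = 0: 74 - 6q_I - (q_B) = 0.
Best responses: q_B = (50 - q_I)/5, q_I = (74 - q_B)/6.
Substituting one into the other gives q_B = 226/29 and q_I = 320/29.
Total output Q = 546/29, so price P = 91 - 546/29 = 72.1724.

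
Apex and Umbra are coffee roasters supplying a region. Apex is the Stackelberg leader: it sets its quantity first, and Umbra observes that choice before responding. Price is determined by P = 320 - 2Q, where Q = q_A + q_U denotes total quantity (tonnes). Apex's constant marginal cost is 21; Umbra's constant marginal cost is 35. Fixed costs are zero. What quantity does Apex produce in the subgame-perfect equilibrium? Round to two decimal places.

78.25

Solve by backward induction. Given q_A, the follower Umbra maximises π_U = (320 - 2q_A - 2q_U)q_U - 35q_U.
Follower FOC: 285 - 2q_A - 4q_U = 0, so q_U(q_A) = (285 - 2q_A)/4.
Apex substitutes q_U(q_A) into its own profit: π_A = q_A(320 - 2q_A - (285 - 2q_A)/2) - 21q_A = (355/2 - q_A)q_A - 21q_A.
Maximising: ∂π_A/∂q_A = 313/2 - 2q_A = 0, giving q_A = 313/4.
Then q_U = (285 - 2·(313/4))/4 = 257/8.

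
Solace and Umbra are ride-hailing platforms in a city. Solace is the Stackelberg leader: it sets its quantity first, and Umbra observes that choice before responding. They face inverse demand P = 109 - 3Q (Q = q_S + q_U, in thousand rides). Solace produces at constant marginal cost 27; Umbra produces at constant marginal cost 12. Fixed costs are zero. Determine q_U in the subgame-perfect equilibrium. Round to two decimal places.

10.58

The follower Umbra best-responds to any q_S: π_U = (109 - 3Q)q_U - 12q_U.
Follower FOC: 97 - 3q_S - 6q_U = 0, so q_U(q_S) = (97 - 3q_S)/6.
The leader anticipates this reaction. Substituting into P = 109 - 3Q gives P = 121/2 - (3/2)q_S, so π_S = (121/2 - (3/2)q_S)q_S - 27q_S.
Leader FOC: 67/2 - 3q_S = 0, so q_S = 67/6.
Then q_U = (97 - 3·(67/6))/6 = 127/12.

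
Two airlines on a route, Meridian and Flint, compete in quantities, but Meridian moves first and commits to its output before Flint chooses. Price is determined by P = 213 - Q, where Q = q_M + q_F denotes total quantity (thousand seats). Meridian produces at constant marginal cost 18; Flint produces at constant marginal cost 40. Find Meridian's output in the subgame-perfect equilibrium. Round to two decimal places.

108.50

The follower Flint best-responds to any q_M: π_F = (213 - Q)q_F - 40q_F.
Follower FOC: 173 - q_M - 2q_F = 0, so q_F(q_M) = (173 - q_M)/2.
The leader anticipates this reaction. Substituting into P = 213 - Q gives P = 253/2 - (1/2)q_M, so π_M = (253/2 - (1/2)q_M)q_M - 18q_M.
The leader's first-order condition 217/2 - q_M = 0 yields q_M = 217/2.
Then q_F = (173 - 217/2)/2 = 129/4.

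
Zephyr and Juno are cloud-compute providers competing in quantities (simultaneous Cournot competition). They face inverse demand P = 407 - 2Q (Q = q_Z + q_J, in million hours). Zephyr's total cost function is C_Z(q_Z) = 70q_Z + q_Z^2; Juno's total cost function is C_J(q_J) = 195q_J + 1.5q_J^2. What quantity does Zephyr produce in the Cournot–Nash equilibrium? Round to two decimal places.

Zephyr's profit: π_Z = (407 - 2Q)q_Z - (70q_Z + q_Z²). Setting ∂π_Z/∂q_Z = 0: 337 - 6q_Z - 2(q_J) = 0.
Juno's first-order condition: 212 - 7q_J - 2(q_Z) = 0.
So q_Z = (337 - 2q_J)/6 and q_J = (212 - 2q_Z)/7.
Substituting one into the other gives q_Z = 1935/38 and q_J = 299/19.

50.92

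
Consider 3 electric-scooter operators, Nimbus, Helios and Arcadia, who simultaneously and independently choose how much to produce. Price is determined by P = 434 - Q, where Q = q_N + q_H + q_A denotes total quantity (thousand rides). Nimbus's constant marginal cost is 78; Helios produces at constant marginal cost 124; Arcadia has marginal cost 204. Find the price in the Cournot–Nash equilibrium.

Nimbus's profit: π_N = (434 - Q)q_N - (78q_N). Setting ∂π_N/∂q_N = 0: 356 - 2q_N - (q_H + q_A) = 0.
Helios's profit: π_H = (434 - Q)q_H - (124q_H). Setting ∂π_H/∂q_H = 0: 310 - 2q_H - (q_N + q_A) = 0.
Arcadia's profit: π_A = (434 - Q)q_A - (204q_A). Setting ∂π_A/∂q_A = 0: 230 - 2q_A - (q_N + q_H) = 0.
Adding the 3 conditions: 896 − 2Q − 2Q = 0, i.e. Q = 224.
Back-substituting: q_N = (356 − 224) = 132, q_H = (310 − 224) = 86, q_A = (230 − 224) = 6.
Total output Q = 224, so price P = 434 - 224 = 210.

210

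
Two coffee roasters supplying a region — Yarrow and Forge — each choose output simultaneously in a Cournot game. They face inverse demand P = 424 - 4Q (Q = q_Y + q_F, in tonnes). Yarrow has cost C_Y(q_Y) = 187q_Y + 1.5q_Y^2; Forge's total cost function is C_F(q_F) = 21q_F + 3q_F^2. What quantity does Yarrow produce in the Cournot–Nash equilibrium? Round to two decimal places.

12.36

Yarrow's profit: π_Y = (424 - 4Q)q_Y - (187q_Y + (3/2)q_Y²). Setting ∂π_Y/∂q_Y = 0: 237 - 11q_Y - 4(q_F) = 0.
Forge's profit: π_F = (424 - 4Q)q_F - (21q_F + 3q_F²). Setting ∂π_F/∂q_F = 0: 403 - 14q_F - 4(q_Y) = 0.
Best responses: q_Y = (237 - 4q_F)/11, q_F = (403 - 4q_Y)/14.
Substituting one into the other gives q_Y = 853/69 and q_F = 25.2536.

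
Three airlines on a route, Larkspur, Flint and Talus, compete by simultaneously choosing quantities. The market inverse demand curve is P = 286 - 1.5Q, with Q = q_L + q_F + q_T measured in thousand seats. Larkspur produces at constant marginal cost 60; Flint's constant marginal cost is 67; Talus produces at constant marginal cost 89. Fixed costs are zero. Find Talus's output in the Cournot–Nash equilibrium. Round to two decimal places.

24.33

Larkspur's profit: π_L = (286 - 1.5Q)q_L - (60q_L). Setting ∂π_L/∂q_L = 0: 226 - 3q_L - (3/2)(q_F + q_T) = 0.
Flint's profit: π_F = (286 - 1.5Q)q_F - (67q_F). Setting ∂π_F/∂q_F = 0: 219 - 3q_F - (3/2)(q_L + q_T) = 0.
Talus's first-order condition: 197 - 3q_T - (3/2)(q_L + q_F) = 0.
Adding the 3 conditions: 642 − 3Q − 3Q = 0, i.e. Q = 107.
Back-substituting: q_L = (226 − 321/2)/(3/2) = 131/3, q_F = (219 − 321/2)/(3/2) = 39, q_T = (197 − 321/2)/(3/2) = 73/3.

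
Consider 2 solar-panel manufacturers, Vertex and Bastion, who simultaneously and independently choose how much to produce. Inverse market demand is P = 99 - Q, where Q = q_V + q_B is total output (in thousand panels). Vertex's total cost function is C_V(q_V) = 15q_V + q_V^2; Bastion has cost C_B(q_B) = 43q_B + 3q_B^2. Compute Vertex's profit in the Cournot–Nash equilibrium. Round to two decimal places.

Vertex's profit: π_V = (99 - Q)q_V - (15q_V + q_V²). Setting ∂π_V/∂q_V = 0: 84 - 4q_V - (q_B) = 0.
Bastion's first-order condition: 56 - 8q_B - (q_V) = 0.
So q_V = (84 - q_B)/4 and q_B = (56 - q_V)/8.
Solving the pair: q_V = 616/31, q_B = 140/31.
Price P = 99 - 756/31 = 74.6129.
Vertex's profit: 74.6129·(616/31) - 15·(616/31) - (616/31)² = 789.7107.

789.71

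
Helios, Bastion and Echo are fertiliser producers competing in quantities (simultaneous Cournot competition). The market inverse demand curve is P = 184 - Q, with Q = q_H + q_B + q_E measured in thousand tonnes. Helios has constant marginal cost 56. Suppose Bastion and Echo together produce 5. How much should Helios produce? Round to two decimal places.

With rivals' combined output fixed at 5, Helios's profit is π_H = (184 - 5 - q_H)q_H - (56q_H) = (179 - q_H)q_H - (56q_H).
∂π_H/∂q_H = 123 - 2q_H = 0, so q_H = 123/2.

61.50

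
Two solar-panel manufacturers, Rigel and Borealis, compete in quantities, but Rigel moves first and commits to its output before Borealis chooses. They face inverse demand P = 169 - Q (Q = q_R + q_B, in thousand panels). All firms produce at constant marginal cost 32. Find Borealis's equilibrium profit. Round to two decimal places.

The follower Borealis best-responds to any q_R: π_B = (169 - Q)q_B - 32q_B.
Setting the follower's marginal profit to zero, 137 - q_R - 2q_B = 0, i.e. q_B = (137 - q_R)/2.
The leader anticipates this reaction. Substituting into P = 169 - Q gives P = 201/2 - (1/2)q_R, so π_R = (201/2 - (1/2)q_R)q_R - 32q_R.
Leader FOC: 137/2 - q_R = 0, so q_R = 137/2.
Then q_B = (137 - 137/2)/2 = 137/4.
Price P = 169 - 411/4 = 265/4.
Borealis's profit: (265/4 - 32)·(137/4) = 1173.0625.

1173.06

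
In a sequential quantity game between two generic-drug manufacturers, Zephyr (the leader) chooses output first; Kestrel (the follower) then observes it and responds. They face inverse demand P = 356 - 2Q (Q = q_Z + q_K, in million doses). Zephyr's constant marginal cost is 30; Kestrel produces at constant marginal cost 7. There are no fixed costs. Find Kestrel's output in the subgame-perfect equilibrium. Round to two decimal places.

49.38

The follower Kestrel best-responds to any q_Z: π_K = (356 - 2Q)q_K - 7q_K.
Follower FOC: 349 - 2q_Z - 4q_K = 0, so q_K(q_Z) = (349 - 2q_Z)/4.
The leader anticipates this reaction. Substituting into P = 356 - 2Q gives P = 363/2 - q_Z, so π_Z = (363/2 - q_Z)q_Z - 30q_Z.
Maximising: ∂π_Z/∂q_Z = 303/2 - 2q_Z = 0, giving q_Z = 303/4.
Then q_K = (349 - 2·(303/4))/4 = 395/8.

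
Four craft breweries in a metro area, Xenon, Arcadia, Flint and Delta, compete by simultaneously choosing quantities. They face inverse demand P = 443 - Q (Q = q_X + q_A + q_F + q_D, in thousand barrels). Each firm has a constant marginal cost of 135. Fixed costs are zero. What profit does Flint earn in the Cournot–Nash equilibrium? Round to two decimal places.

3794.56

Each firm earns π_i = (443 - Q)q_i - 135q_i.
First-order condition (treating rivals' output as given): 308 - 2q_i - Σ_{j≠i} q_j = 0.
By symmetry each firm produces the same amount; substituting Σ_{j≠i} q_j = 3q_i yields q_i = 308/5.
Price P = 443 - 1232/5 = 983/5.
Flint's profit: (983/5 - 135)·(308/5) = 3794.5600.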